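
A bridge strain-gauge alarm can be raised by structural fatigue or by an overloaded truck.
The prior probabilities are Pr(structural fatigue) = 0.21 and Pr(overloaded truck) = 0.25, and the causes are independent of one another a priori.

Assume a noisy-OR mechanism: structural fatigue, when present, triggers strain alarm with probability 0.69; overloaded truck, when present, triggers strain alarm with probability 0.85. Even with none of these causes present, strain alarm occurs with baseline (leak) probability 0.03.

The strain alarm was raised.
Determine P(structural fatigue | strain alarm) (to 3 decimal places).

Under noisy-OR, P(strain alarm | causes) = 1 − (1−0.03)·∏(1−qᵢ) over the active causes.
P(strain alarm) = 0.03·0.79·0.75 + 0.8545·0.79·0.25 + 0.6993·0.21·0.75 + 0.954895·0.21·0.25 = 0.017775 + 0.168764 + 0.110140 + 0.050132 = 0.346811
Restricting to configurations with structural fatigue present: 0.110140 + 0.050132 = 0.160272.
So P(structural fatigue | strain alarm) = 0.160272/0.346811 ≈ 0.462.

P(structural fatigue | strain alarm) ≈ 0.462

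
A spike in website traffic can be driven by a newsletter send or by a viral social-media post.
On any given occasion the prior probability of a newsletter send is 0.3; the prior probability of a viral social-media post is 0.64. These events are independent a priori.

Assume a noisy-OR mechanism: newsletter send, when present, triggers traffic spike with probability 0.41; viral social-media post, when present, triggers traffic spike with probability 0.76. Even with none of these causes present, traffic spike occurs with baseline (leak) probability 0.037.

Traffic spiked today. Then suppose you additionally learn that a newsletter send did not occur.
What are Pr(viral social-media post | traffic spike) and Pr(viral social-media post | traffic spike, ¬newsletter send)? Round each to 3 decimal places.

Pr(viral social-media post | traffic spike) ≈ 0.901; Pr(viral social-media post | traffic spike, ¬newsletter send) ≈ 0.974

Under noisy-OR, P(traffic spike | causes) = 1 − (1−0.037)·∏(1−qᵢ) over the active causes.
P(traffic spike) = 0.037*0.7*0.36 + 0.76888*0.7*0.64 + 0.43183*0.3*0.36 + 0.863639*0.3*0.64 = 0.009324 + 0.344458 + 0.046638 + 0.165819 = 0.566239
Of this, 0.510277 comes from 0.344458 + 0.165819 (the viral social-media post=true cases).
Hence the posterior is 0.510277/0.566239 ≈ 0.901.

With the extra evidence:
Sum P(traffic spike|·) weighted by the priors over both values of viral social-media post:
  P(traffic spike | ¬newsletter send) = 0.037×0.36 + 0.76888×0.64
        = 0.013320 + 0.492083 = 0.505403
Keeping only the viral social-media post-present terms gives 0.492083, so
  P(viral social-media post | traffic spike, ¬newsletter send) = 0.492083 / 0.505403 ≈ 0.974
Ruling out newsletter send raises the posterior on viral social-media post — the flip side of explaining away.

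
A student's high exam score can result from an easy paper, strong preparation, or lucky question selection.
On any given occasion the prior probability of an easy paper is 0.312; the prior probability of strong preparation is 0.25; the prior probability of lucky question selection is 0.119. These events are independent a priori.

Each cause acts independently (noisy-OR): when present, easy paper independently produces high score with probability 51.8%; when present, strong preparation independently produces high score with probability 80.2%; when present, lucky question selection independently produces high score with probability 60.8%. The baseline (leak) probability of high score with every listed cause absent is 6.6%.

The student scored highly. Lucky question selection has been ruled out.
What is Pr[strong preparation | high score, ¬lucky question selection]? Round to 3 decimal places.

Pr[strong preparation | high score, ¬lucky question selection] ≈ 0.565

Under noisy-OR, P(high score | causes) = 1 − (1−0.066)·∏(1−qᵢ) over the active causes.
P(high score | ¬lucky question selection) = 0.066×0.688×0.75 + 0.815068×0.688×0.25 + 0.549812×0.312×0.75 + 0.910863×0.312×0.25 = 0.034056 + 0.140192 + 0.128656 + 0.071047 = 0.373951
The strong preparation-present share is 0.140192 + 0.071047 = 0.211239.
P(strong preparation | high score, ¬lucky question selection) = 0.211239 / 0.373951 ≈ 0.565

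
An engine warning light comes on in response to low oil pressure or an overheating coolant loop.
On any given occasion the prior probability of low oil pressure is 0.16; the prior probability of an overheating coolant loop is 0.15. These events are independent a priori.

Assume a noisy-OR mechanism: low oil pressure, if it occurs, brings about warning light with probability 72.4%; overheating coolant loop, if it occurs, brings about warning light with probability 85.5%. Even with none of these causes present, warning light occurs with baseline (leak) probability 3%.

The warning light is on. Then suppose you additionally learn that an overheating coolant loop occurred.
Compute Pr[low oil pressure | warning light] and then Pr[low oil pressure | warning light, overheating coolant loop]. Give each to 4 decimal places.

Under noisy-OR, P(warning light | causes) = 1 − (1−0.03)·∏(1−qᵢ) over the active causes.
Numerator (weight on configurations with low oil pressure): 0.099590 + 0.023068 = 0.122658
The normalizing constant is 0.03×0.84×0.85 + 0.85935×0.84×0.15 + 0.73228×0.16×0.85 + 0.961181×0.16×0.15 = 0.252356
Posterior = 0.122658 / 0.252356 ≈ 0.4861

With the extra evidence:
Sum P(warning light|·) weighted by the priors over both values of low oil pressure:
  P(warning light | overheating coolant loop) = 0.85935*0.84 + 0.961181*0.16
        = 0.721854 + 0.153789 = 0.875643
Keeping only the low oil pressure-present terms gives 0.153789, so
  P(low oil pressure | warning light, overheating coolant loop) = 0.153789 / 0.875643 ≈ 0.1756
The drop from 0.4861 to 0.1756 is the explaining-away (discounting) effect.

Pr[low oil pressure | warning light] ≈ 0.4861; Pr[low oil pressure | warning light, overheating coolant loop] ≈ 0.1756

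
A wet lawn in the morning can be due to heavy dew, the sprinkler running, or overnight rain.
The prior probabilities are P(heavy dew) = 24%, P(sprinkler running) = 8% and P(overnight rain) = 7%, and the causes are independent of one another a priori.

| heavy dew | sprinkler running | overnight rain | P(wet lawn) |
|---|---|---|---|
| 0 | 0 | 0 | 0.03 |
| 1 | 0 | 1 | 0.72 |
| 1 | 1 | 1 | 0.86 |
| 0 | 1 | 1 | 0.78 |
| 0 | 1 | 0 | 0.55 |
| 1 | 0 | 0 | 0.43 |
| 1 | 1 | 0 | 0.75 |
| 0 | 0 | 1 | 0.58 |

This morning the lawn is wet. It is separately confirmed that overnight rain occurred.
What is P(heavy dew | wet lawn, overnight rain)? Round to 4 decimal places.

By total probability over the 4 (heavy dew, sprinkler running) configurations:
  P(wet lawn | overnight rain) = 0.58×0.76×0.92 + 0.78×0.76×0.08 + 0.72×0.24×0.92 + 0.86×0.24×0.08
        = 0.405536 + 0.047424 + 0.158976 + 0.016512 = 0.628448
The terms with heavy dew present sum to 0.175488, so
  P(heavy dew | wet lawn, overnight rain) = 0.175488 / 0.628448 ≈ 0.2792

P(heavy dew | wet lawn, overnight rain) ≈ 0.2792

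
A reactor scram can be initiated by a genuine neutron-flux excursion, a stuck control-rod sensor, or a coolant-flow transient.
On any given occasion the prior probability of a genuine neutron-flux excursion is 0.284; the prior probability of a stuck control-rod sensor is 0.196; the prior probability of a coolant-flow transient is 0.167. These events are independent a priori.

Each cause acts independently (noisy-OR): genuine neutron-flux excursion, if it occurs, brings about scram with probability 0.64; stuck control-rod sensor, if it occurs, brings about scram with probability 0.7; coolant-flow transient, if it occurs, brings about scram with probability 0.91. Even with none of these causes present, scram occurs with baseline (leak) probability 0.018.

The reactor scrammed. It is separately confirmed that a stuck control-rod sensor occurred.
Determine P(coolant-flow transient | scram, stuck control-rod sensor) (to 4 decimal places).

P(coolant-flow transient | scram, stuck control-rod sensor) ≈ 0.2054

Under noisy-OR, P(scram | causes) = 1 − (1−0.018)·∏(1−qᵢ) over the active causes.
Numerator (weight on configurations with coolant-flow transient): 0.116402 + 0.046975 = 0.163377
Denominator P(scram | stuck control-rod sensor): 0.7054*0.716*0.833 + 0.973486*0.716*0.167 + 0.893944*0.284*0.833 + 0.990455*0.284*0.167 = 0.795579
P(coolant-flow transient | scram, stuck control-rod sensor) = 0.163377/0.795579 ≈ 0.2054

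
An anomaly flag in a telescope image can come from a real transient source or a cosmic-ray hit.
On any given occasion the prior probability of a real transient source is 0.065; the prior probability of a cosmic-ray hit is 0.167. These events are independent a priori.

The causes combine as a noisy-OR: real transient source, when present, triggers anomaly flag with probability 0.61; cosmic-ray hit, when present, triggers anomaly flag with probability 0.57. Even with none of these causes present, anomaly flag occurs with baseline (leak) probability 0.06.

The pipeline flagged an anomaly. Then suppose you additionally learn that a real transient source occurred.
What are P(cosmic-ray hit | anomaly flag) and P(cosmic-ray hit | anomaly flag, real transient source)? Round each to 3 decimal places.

Under noisy-OR, P(anomaly flag | causes) = 1 − (1−0.06)·∏(1−qᵢ) over the active causes.
P(anomaly flag) = 0.06*0.935*0.833 + 0.5958*0.935*0.167 + 0.6334*0.065*0.833 + 0.842362*0.065*0.167 = 0.046731 + 0.093031 + 0.034295 + 0.009144 = 0.183201
Of this, 0.102175 comes from 0.093031 + 0.009144 (the cosmic-ray hit=true cases).
So P(cosmic-ray hit | anomaly flag) = 0.102175/0.183201 ≈ 0.558.

With the extra evidence:
Enumerate both values of cosmic-ray hit and weight by the priors:
  P(anomaly flag | real transient source) = 0.6334·0.833 + 0.842362·0.167
        = 0.527622 + 0.140674 = 0.668296
Configurations with cosmic-ray hit contribute 0.140674, so
  P(cosmic-ray hit | anomaly flag, real transient source) = 0.140674 / 0.668296 ≈ 0.210
— real transient source explains away the evidence for cosmic-ray hit.

P(cosmic-ray hit | anomaly flag) ≈ 0.558; P(cosmic-ray hit | anomaly flag, real transient source) ≈ 0.210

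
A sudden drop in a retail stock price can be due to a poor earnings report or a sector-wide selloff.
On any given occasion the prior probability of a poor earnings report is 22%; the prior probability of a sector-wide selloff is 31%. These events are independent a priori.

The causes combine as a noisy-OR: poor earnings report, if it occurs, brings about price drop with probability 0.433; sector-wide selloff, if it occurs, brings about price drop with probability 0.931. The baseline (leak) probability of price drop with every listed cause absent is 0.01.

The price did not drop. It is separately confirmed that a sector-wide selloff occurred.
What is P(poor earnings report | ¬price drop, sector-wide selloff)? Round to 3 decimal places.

P(poor earnings report | ¬price drop, sector-wide selloff) ≈ 0.138

Under noisy-OR, P(price drop | causes) = 1 − (1−0.01)·∏(1−qᵢ) over the active causes.
P(¬price drop | sector-wide selloff) = 0.06831×0.78 + 0.038732×0.22 = 0.053282 + 0.008521 = 0.061803
Restricting to configurations with poor earnings report present: 0.038732×0.22 = 0.008521.
So P(poor earnings report | ¬price drop, sector-wide selloff) = 0.008521/0.061803 ≈ 0.138.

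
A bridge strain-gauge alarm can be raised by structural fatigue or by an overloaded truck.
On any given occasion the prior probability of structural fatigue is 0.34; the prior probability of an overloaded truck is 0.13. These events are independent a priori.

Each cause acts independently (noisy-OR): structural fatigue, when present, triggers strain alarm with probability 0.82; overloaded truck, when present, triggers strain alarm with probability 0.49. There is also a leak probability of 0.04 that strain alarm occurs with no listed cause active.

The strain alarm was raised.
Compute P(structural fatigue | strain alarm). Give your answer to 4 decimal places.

P(structural fatigue | strain alarm) ≈ 0.8102

Under noisy-OR, P(strain alarm | causes) = 1 − (1−0.04)·∏(1−qᵢ) over the active causes.
P(strain alarm) = 0.04*0.66*0.87 + 0.5104*0.66*0.13 + 0.8272*0.34*0.87 + 0.911872*0.34*0.13 = 0.022968 + 0.043792 + 0.244686 + 0.040305 = 0.351751
Restricting to configurations with structural fatigue present: 0.244686 + 0.040305 = 0.284991.
So P(structural fatigue | strain alarm) = 0.284991/0.351751 ≈ 0.8102.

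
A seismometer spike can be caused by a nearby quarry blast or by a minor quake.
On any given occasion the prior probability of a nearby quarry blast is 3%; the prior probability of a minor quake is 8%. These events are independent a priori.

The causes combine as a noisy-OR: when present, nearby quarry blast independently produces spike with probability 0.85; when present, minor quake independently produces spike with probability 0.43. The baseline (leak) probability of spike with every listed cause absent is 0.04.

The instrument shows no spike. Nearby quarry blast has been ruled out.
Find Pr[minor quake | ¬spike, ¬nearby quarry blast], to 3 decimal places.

Pr[minor quake | ¬spike, ¬nearby quarry blast] ≈ 0.047

Under noisy-OR, P(spike | causes) = 1 − (1−0.04)·∏(1−qᵢ) over the active causes.
P(¬spike | ¬nearby quarry blast) = 0.96·0.92 + 0.5472·0.08 = 0.883200 + 0.043776 = 0.926976
The minor quake-present share is 0.5472·0.08 = 0.043776.
Hence the posterior is 0.043776/0.926976 ≈ 0.047.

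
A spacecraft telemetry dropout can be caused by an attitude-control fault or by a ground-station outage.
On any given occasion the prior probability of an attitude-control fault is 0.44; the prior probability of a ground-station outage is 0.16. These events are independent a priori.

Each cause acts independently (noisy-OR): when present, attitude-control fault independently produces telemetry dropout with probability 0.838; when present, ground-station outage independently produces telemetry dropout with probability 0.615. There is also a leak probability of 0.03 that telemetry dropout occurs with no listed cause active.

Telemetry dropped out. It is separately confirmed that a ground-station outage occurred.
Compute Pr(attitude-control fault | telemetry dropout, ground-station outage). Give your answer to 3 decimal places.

Under noisy-OR, P(telemetry dropout | causes) = 1 − (1−0.03)·∏(1−qᵢ) over the active causes.
By total probability over both values of attitude-control fault:
  P(telemetry dropout | ground-station outage) = 0.62655·0.56 + 0.939501·0.44
        = 0.350868 + 0.413380 = 0.764248
Keeping only the attitude-control fault-present terms gives 0.413380, so
  P(attitude-control fault | telemetry dropout, ground-station outage) = 0.413380 / 0.764248 ≈ 0.541

Pr(attitude-control fault | telemetry dropout, ground-station outage) ≈ 0.541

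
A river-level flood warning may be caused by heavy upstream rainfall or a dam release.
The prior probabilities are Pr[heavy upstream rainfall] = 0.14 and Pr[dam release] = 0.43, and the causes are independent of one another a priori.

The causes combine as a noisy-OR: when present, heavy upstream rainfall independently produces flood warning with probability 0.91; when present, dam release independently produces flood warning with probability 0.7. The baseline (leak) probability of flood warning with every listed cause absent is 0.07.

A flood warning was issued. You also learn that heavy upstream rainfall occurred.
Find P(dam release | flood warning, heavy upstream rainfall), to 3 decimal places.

P(dam release | flood warning, heavy upstream rainfall) ≈ 0.445

Under noisy-OR, P(flood warning | causes) = 1 − (1−0.07)·∏(1−qᵢ) over the active causes.
Numerator (weight on configurations with dam release): 0.97489*0.43 = 0.419203
Normalizer over all consistent configurations: 0.9163*0.57 + 0.97489*0.43 = 0.941494
Posterior = 0.419203 / 0.941494 ≈ 0.445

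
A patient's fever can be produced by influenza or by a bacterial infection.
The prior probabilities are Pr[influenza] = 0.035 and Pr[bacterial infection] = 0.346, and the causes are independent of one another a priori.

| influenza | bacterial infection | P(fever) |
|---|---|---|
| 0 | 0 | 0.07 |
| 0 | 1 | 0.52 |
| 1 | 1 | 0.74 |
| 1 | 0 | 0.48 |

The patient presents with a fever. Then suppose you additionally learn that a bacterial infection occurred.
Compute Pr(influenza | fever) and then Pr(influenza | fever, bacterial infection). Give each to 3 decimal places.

Pr(influenza | fever) ≈ 0.084; Pr(influenza | fever, bacterial infection) ≈ 0.049

For the numerator, keep only influenza=true terms: 0.010987 + 0.008961 = 0.019948
The normalizing constant is 0.07×0.965×0.654 + 0.52×0.965×0.346 + 0.48×0.035×0.654 + 0.74×0.035×0.346 = 0.237749
Posterior = 0.019948 / 0.237749 ≈ 0.084

With the extra evidence:
Sum P(fever|·) weighted by the priors over both values of influenza:
  P(fever | bacterial infection) = 0.52×0.965 + 0.74×0.035
        = 0.501800 + 0.025900 = 0.527700
The terms with influenza present sum to 0.025900, so
  P(influenza | fever, bacterial infection) = 0.025900 / 0.527700 ≈ 0.049
This is intercausal reasoning (explaining away): once bacterial infection accounts for the fever, influenza becomes less likely.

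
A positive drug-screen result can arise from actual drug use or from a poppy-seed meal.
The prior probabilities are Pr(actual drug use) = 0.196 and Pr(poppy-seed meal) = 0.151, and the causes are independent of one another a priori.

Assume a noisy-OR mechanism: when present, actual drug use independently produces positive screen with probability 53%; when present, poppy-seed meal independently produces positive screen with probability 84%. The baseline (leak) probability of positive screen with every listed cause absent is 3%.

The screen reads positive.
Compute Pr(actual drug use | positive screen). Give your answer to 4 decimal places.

Pr(actual drug use | positive screen) ≈ 0.4895

Under noisy-OR, P(positive screen | causes) = 1 − (1−0.03)·∏(1−qᵢ) over the active causes.
By total probability over the 4 (actual drug use, poppy-seed meal) configurations:
  P(positive screen) = 0.03*0.804*0.849 + 0.8448*0.804*0.151 + 0.5441*0.196*0.849 + 0.927056*0.196*0.151
        = 0.020478 + 0.102562 + 0.090540 + 0.027437 = 0.241017
The terms with actual drug use present sum to 0.117977, so
  P(actual drug use | positive screen) = 0.117977 / 0.241017 ≈ 0.4895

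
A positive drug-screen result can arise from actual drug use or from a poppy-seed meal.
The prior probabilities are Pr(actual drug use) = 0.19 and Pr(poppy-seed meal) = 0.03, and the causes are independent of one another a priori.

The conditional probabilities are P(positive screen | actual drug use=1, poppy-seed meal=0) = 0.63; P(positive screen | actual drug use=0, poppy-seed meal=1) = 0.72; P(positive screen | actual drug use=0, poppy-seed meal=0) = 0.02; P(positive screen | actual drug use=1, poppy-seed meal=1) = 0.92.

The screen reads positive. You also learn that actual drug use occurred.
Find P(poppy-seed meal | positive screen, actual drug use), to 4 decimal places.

P(poppy-seed meal | positive screen, actual drug use) ≈ 0.0432

P(positive screen | actual drug use) = 0.63·0.97 + 0.92·0.03 = 0.611100 + 0.027600 = 0.638700
The poppy-seed meal-present share is 0.92·0.03 = 0.027600.
Hence the posterior is 0.027600/0.638700 ≈ 0.0432.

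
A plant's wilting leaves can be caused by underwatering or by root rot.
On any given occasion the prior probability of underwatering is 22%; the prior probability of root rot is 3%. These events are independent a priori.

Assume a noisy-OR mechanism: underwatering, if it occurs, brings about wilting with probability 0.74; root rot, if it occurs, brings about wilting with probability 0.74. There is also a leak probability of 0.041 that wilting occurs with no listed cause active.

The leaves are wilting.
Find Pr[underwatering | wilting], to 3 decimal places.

Pr[underwatering | wilting] ≈ 0.774

Under noisy-OR, P(wilting | causes) = 1 − (1−0.041)·∏(1−qᵢ) over the active causes.
Enumerate the 4 (underwatering, root rot) configurations and weight by the priors:
  P(wilting) = 0.041×0.78×0.97 + 0.75066×0.78×0.03 + 0.75066×0.22×0.97 + 0.935172×0.22×0.03
        = 0.031021 + 0.017565 + 0.160191 + 0.006172 = 0.214949
Keeping only the underwatering-present terms gives 0.166363, so
  P(underwatering | wilting) = 0.166363 / 0.214949 ≈ 0.774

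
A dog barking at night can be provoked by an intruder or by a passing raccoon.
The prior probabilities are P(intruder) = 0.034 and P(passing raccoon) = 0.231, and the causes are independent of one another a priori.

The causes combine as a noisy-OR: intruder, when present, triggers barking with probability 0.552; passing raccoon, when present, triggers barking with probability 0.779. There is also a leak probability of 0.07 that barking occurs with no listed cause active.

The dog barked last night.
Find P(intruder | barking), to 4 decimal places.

Under noisy-OR, P(barking | causes) = 1 − (1−0.07)·∏(1−qᵢ) over the active causes.
P(barking) = 0.07×0.966×0.769 + 0.79447×0.966×0.231 + 0.58336×0.034×0.769 + 0.907923×0.034×0.231 = 0.052000 + 0.177283 + 0.015253 + 0.007131 = 0.251667
Of this, 0.022384 comes from 0.015253 + 0.007131 (the intruder=true cases).
Hence the posterior is 0.022384/0.251667 ≈ 0.0889.

P(intruder | barking) ≈ 0.0889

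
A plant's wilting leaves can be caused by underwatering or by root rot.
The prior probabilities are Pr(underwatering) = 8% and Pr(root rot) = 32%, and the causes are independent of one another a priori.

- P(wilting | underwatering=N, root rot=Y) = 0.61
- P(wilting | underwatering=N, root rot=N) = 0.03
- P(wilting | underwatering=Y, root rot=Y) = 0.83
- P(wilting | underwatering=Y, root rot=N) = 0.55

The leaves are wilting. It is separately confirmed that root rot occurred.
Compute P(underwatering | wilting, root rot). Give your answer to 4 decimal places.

P(underwatering | wilting, root rot) ≈ 0.1058

Weight on underwatering=true, given the evidence: 0.83·0.08 = 0.066400
The normalizing constant is 0.61·0.92 + 0.83·0.08 = 0.627600
Posterior = 0.066400 / 0.627600 ≈ 0.1058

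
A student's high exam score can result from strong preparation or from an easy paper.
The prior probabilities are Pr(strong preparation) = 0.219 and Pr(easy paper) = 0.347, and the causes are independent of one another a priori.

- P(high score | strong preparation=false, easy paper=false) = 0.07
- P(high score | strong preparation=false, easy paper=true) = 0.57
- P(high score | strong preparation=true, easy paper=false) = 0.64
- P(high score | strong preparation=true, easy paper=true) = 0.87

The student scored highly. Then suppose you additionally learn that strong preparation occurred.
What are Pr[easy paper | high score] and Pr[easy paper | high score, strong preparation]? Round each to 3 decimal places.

By total probability over the 4 (strong preparation, easy paper) configurations:
  P(high score) = 0.07×0.781×0.653 + 0.57×0.781×0.347 + 0.64×0.219×0.653 + 0.87×0.219×0.347
        = 0.035700 + 0.154474 + 0.091524 + 0.066114 = 0.347812
Configurations with easy paper contribute 0.220588, so
  P(easy paper | high score) = 0.220588 / 0.347812 ≈ 0.634

Now condition on the additional information:
P(high score | strong preparation) = 0.64*0.653 + 0.87*0.347 = 0.417920 + 0.301890 = 0.719810
Of this, 0.301890 comes from 0.87*0.347 (the easy paper=true cases).
So P(easy paper | high score, strong preparation) = 0.301890/0.719810 ≈ 0.419.
The drop from 0.634 to 0.419 is the explaining-away (discounting) effect.

Pr[easy paper | high score] ≈ 0.634; Pr[easy paper | high score, strong preparation] ≈ 0.419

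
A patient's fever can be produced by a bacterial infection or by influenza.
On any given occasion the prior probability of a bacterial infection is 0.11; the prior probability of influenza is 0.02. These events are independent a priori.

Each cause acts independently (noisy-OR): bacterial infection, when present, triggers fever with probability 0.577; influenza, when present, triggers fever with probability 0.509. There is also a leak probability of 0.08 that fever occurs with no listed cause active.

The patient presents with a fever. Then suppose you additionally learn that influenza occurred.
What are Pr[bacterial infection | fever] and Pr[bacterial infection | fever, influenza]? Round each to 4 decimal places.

Under noisy-OR, P(fever | causes) = 1 − (1−0.08)·∏(1−qᵢ) over the active causes.
For the numerator, keep only bacterial infection=true terms: 0.065849 + 0.001780 = 0.067629
The normalizing constant is 0.08×0.89×0.98 + 0.54828×0.89×0.02 + 0.61084×0.11×0.98 + 0.808922×0.11×0.02 = 0.147164
Posterior = 0.067629 / 0.147164 ≈ 0.4595

With the extra evidence:
P(fever | influenza) = 0.54828*0.89 + 0.808922*0.11 = 0.487969 + 0.088981 = 0.576950
Restricting to configurations with bacterial infection present: 0.808922*0.11 = 0.088981.
P(bacterial infection | fever, influenza) = 0.088981 / 0.576950 ≈ 0.1542

Pr[bacterial infection | fever] ≈ 0.4595; Pr[bacterial infection | fever, influenza] ≈ 0.1542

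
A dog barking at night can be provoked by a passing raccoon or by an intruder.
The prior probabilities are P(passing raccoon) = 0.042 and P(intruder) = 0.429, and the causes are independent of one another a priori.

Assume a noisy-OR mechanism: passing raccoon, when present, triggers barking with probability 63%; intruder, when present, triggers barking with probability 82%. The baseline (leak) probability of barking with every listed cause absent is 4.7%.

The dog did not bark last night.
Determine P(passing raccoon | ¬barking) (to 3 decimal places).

P(passing raccoon | ¬barking) ≈ 0.016

Under noisy-OR, P(barking | causes) = 1 − (1−0.047)·∏(1−qᵢ) over the active causes.
Sum P(¬barking|·) weighted by the priors over the 4 (passing raccoon, intruder) configurations:
  P(¬barking) = 0.953·0.958·0.571 + 0.17154·0.958·0.429 + 0.35261·0.042·0.571 + 0.06347·0.042·0.429
        = 0.521308 + 0.070500 + 0.008456 + 0.001144 = 0.601408
The terms with passing raccoon present sum to 0.009600, so
  P(passing raccoon | ¬barking) = 0.009600 / 0.601408 ≈ 0.016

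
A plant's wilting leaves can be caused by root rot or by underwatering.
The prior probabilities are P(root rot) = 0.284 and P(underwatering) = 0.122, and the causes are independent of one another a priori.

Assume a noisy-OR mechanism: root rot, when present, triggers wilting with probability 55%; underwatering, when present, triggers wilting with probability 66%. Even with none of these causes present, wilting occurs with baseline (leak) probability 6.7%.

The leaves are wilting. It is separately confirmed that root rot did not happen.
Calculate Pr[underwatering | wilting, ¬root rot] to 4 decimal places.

Pr[underwatering | wilting, ¬root rot] ≈ 0.5861

Under noisy-OR, P(wilting | causes) = 1 − (1−0.067)·∏(1−qᵢ) over the active causes.
P(wilting | ¬root rot) = 0.067·0.878 + 0.68278·0.122 = 0.058826 + 0.083299 = 0.142125
The underwatering-present share is 0.68278·0.122 = 0.083299.
P(underwatering | wilting, ¬root rot) = 0.083299 / 0.142125 ≈ 0.5861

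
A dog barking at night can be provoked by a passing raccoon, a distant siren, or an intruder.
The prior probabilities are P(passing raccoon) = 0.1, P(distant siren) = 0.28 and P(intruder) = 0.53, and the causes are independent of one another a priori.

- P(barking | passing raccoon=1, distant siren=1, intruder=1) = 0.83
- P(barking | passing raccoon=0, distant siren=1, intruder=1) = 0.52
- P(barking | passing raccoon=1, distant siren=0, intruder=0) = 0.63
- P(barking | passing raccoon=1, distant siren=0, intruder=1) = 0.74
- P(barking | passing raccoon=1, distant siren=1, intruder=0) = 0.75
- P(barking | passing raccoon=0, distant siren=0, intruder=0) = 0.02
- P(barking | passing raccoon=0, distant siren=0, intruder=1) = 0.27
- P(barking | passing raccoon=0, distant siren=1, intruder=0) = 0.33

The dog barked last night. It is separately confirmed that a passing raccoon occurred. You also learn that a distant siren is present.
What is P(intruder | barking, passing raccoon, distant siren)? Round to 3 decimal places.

P(barking | passing raccoon, distant siren) = 0.75·0.47 + 0.83·0.53 = 0.352500 + 0.439900 = 0.792400
The intruder-present share is 0.83·0.53 = 0.439900.
So P(intruder | barking, passing raccoon, distant siren) = 0.439900/0.792400 ≈ 0.555.

P(intruder | barking, passing raccoon, distant siren) ≈ 0.555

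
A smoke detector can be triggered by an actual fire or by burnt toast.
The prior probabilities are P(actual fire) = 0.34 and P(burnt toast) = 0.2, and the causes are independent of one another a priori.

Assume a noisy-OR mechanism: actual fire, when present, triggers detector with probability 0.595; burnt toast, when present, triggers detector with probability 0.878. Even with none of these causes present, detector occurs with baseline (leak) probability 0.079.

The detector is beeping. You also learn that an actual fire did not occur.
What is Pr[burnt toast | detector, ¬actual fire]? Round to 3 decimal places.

Pr[burnt toast | detector, ¬actual fire] ≈ 0.737

Under noisy-OR, P(detector | causes) = 1 − (1−0.079)·∏(1−qᵢ) over the active causes.
Weight on burnt toast=true, given the evidence: 0.887638×0.2 = 0.177528
Denominator P(detector | ¬actual fire): 0.079×0.8 + 0.887638×0.2 = 0.240728
Posterior = 0.177528 / 0.240728 ≈ 0.737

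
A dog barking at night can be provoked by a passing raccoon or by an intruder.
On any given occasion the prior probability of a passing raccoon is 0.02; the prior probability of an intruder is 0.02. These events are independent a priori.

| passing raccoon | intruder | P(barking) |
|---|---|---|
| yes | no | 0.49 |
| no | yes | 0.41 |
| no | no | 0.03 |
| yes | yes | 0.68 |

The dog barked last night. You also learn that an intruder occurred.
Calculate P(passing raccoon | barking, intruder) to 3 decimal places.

P(passing raccoon | barking, intruder) ≈ 0.033

P(barking | intruder) = 0.41×0.98 + 0.68×0.02 = 0.401800 + 0.013600 = 0.415400
Restricting to configurations with passing raccoon present: 0.68×0.02 = 0.013600.
Hence the posterior is 0.013600/0.415400 ≈ 0.033.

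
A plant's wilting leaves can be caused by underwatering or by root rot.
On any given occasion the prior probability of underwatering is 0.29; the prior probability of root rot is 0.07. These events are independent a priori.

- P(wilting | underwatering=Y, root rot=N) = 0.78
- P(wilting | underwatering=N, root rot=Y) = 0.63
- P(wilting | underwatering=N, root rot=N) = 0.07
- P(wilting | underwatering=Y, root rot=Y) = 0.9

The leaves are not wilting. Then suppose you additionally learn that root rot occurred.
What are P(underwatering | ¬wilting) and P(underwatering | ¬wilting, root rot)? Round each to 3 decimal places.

Enumerate the 4 (underwatering, root rot) configurations and weight by the priors:
  P(¬wilting) = 0.93·0.71·0.93 + 0.37·0.71·0.07 + 0.22·0.29·0.93 + 0.1·0.29·0.07
        = 0.614079 + 0.018389 + 0.059334 + 0.002030 = 0.693832
Keeping only the underwatering-present terms gives 0.061364, so
  P(underwatering | ¬wilting) = 0.061364 / 0.693832 ≈ 0.088

Now also conditioning on root rot=true:
P(¬wilting | root rot) = 0.37·0.71 + 0.1·0.29 = 0.262700 + 0.029000 = 0.291700
Restricting to configurations with underwatering present: 0.1·0.29 = 0.029000.
P(underwatering | ¬wilting, root rot) = 0.029000 / 0.291700 ≈ 0.099

P(underwatering | ¬wilting) ≈ 0.088; P(underwatering | ¬wilting, root rot) ≈ 0.099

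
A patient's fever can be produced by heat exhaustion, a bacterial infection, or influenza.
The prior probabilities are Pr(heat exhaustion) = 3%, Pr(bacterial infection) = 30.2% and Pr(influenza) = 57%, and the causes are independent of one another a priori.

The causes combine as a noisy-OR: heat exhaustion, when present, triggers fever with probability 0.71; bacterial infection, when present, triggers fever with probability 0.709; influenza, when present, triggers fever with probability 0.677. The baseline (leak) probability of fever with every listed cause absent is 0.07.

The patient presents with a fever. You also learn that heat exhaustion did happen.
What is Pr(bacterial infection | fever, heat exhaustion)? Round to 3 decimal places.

Under noisy-OR, P(fever | causes) = 1 − (1−0.07)·∏(1−qᵢ) over the active causes.
For the numerator, keep only bacterial infection=true terms: 0.119668 + 0.167776 = 0.287444
The normalizing constant is 0.7303×0.698×0.43 + 0.912887×0.698×0.57 + 0.921517×0.302×0.43 + 0.97465×0.302×0.57 = 0.869837
Posterior = 0.287444 / 0.869837 ≈ 0.330

Pr(bacterial infection | fever, heat exhaustion) ≈ 0.330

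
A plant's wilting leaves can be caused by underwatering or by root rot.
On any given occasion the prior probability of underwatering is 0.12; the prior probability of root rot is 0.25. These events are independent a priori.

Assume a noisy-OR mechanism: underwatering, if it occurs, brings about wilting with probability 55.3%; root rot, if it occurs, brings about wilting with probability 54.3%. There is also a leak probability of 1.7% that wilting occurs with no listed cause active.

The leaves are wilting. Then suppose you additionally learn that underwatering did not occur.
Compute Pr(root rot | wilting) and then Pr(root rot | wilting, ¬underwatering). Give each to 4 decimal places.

Under noisy-OR, P(wilting | causes) = 1 − (1−0.017)·∏(1−qᵢ) over the active causes.
By total probability over the 4 (underwatering, root rot) configurations:
  P(wilting) = 0.017·0.88·0.75 + 0.550769·0.88·0.25 + 0.560599·0.12·0.75 + 0.799194·0.12·0.25
        = 0.011220 + 0.121169 + 0.050454 + 0.023976 = 0.206819
The terms with root rot present sum to 0.145145, so
  P(root rot | wilting) = 0.145145 / 0.206819 ≈ 0.7018

With the extra evidence:
P(wilting | ¬underwatering) = 0.017×0.75 + 0.550769×0.25 = 0.012750 + 0.137692 = 0.150442
Of this, 0.137692 comes from 0.550769×0.25 (the root rot=true cases).
Hence the posterior is 0.137692/0.150442 ≈ 0.9152.
Ruling out underwatering raises the posterior on root rot — the flip side of explaining away.

Pr(root rot | wilting) ≈ 0.7018; Pr(root rot | wilting, ¬underwatering) ≈ 0.9152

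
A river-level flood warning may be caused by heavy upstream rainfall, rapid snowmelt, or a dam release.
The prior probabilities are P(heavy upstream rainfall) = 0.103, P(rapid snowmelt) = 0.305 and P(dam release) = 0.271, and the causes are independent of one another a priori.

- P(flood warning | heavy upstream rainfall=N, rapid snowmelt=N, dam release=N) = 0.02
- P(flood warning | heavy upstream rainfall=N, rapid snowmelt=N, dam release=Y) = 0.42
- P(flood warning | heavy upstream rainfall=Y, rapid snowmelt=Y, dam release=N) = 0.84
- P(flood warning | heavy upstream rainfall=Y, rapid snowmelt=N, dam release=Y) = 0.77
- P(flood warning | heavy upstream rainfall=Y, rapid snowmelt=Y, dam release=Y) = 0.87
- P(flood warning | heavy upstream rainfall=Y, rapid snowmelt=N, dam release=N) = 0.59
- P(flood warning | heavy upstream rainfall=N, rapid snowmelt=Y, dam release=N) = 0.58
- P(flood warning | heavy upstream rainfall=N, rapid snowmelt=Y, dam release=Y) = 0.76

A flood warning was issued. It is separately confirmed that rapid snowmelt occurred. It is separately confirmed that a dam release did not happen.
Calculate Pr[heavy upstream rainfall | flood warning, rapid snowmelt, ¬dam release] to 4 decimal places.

P(flood warning | rapid snowmelt, ¬dam release) = 0.58×0.897 + 0.84×0.103 = 0.520260 + 0.086520 = 0.606780
Restricting to configurations with heavy upstream rainfall present: 0.84×0.103 = 0.086520.
Hence the posterior is 0.086520/0.606780 ≈ 0.1426.

Pr[heavy upstream rainfall | flood warning, rapid snowmelt, ¬dam release] ≈ 0.1426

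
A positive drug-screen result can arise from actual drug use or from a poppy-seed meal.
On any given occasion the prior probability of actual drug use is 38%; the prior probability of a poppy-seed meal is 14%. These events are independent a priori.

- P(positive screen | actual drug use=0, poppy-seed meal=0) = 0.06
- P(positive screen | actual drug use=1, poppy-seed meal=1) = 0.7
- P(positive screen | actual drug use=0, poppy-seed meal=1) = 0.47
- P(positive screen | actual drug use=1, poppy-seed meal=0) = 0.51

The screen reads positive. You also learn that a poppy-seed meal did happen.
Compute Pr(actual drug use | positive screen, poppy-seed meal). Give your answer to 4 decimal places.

Pr(actual drug use | positive screen, poppy-seed meal) ≈ 0.4772

P(positive screen | poppy-seed meal) = 0.47*0.62 + 0.7*0.38 = 0.291400 + 0.266000 = 0.557400
Restricting to configurations with actual drug use present: 0.7*0.38 = 0.266000.
So P(actual drug use | positive screen, poppy-seed meal) = 0.266000/0.557400 ≈ 0.4772.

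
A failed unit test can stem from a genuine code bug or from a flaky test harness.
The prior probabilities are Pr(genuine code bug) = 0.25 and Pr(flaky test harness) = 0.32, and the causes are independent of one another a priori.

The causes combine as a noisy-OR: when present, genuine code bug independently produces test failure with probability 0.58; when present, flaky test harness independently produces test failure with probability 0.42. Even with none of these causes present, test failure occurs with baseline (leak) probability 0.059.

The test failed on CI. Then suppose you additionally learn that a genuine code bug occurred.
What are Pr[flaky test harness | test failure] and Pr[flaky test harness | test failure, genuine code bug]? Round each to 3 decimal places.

Under noisy-OR, P(test failure | causes) = 1 − (1−0.059)·∏(1−qᵢ) over the active causes.
Numerator (weight on configurations with flaky test harness): 0.109013 + 0.061662 = 0.170675
Normalizer over all consistent configurations: 0.059·0.75·0.68 + 0.45422·0.75·0.32 + 0.60478·0.25·0.68 + 0.770772·0.25·0.32 = 0.303578
Posterior = 0.170675 / 0.303578 ≈ 0.562

With the extra evidence:
Sum P(test failure|·) weighted by the priors over both values of flaky test harness:
  P(test failure | genuine code bug) = 0.60478·0.68 + 0.770772·0.32
        = 0.411250 + 0.246647 = 0.657897
Keeping only the flaky test harness-present terms gives 0.246647, so
  P(flaky test harness | test failure, genuine code bug) = 0.246647 / 0.657897 ≈ 0.375

Pr[flaky test harness | test failure] ≈ 0.562; Pr[flaky test harness | test failure, genuine code bug] ≈ 0.375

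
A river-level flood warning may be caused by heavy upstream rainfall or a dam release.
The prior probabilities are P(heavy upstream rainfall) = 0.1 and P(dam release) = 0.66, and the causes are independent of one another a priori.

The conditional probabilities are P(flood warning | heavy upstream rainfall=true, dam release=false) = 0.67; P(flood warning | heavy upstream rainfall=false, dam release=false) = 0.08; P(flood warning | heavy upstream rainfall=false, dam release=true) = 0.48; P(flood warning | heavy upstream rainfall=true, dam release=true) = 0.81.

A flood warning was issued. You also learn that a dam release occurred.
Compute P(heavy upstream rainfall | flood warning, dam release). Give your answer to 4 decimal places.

P(heavy upstream rainfall | flood warning, dam release) ≈ 0.1579

P(flood warning | dam release) = 0.48*0.9 + 0.81*0.1 = 0.432000 + 0.081000 = 0.513000
Restricting to configurations with heavy upstream rainfall present: 0.81*0.1 = 0.081000.
P(heavy upstream rainfall | flood warning, dam release) = 0.081000 / 0.513000 ≈ 0.1579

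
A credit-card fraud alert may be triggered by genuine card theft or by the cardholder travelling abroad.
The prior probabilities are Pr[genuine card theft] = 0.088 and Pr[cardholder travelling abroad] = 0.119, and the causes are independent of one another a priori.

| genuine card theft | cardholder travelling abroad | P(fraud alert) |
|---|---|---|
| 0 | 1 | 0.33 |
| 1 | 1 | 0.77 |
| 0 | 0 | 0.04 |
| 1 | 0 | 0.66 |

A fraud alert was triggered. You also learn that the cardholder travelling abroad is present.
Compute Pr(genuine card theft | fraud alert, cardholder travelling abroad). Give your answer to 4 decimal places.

Sum P(fraud alert|·) weighted by the priors over both values of genuine card theft:
  P(fraud alert | cardholder travelling abroad) = 0.33×0.912 + 0.77×0.088
        = 0.300960 + 0.067760 = 0.368720
Keeping only the genuine card theft-present terms gives 0.067760, so
  P(genuine card theft | fraud alert, cardholder travelling abroad) = 0.067760 / 0.368720 ≈ 0.1838

Pr(genuine card theft | fraud alert, cardholder travelling abroad) ≈ 0.1838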